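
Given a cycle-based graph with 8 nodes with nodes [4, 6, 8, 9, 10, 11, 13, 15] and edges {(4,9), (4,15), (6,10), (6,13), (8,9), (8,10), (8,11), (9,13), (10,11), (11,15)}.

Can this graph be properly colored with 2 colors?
The clique on vertices [8, 10, 11] has size 3 > 2, so it alone needs 3 colors.

No, G is not 2-colorable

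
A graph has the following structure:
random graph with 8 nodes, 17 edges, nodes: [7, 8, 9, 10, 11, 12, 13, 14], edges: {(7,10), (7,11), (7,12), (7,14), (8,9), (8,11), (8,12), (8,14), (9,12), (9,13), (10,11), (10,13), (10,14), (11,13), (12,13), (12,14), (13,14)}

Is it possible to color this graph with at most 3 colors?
A valid 3-coloring: color 1: [10, 12]; color 2: [7, 8, 13]; color 3: [9, 11, 14].
(χ(G) = 3 ≤ 3.)

Yes, G is 3-colorable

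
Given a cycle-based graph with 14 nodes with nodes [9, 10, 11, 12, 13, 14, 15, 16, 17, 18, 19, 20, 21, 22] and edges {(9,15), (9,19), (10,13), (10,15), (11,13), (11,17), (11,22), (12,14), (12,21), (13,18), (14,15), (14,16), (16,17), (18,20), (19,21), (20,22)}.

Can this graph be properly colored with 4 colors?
A valid 4-coloring: color 1: [12, 13, 15, 17, 19, 20]; color 2: [9, 10, 11, 14, 18, 21]; color 3: [16, 22].
(χ(G) = 3 ≤ 4.)

Yes, G is 4-colorable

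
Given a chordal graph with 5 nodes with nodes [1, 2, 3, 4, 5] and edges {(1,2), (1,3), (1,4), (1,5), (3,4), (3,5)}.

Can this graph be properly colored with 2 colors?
No, G is not 2-colorable

The clique on vertices [1, 3, 4] has size 3 > 2, so it alone needs 3 colors.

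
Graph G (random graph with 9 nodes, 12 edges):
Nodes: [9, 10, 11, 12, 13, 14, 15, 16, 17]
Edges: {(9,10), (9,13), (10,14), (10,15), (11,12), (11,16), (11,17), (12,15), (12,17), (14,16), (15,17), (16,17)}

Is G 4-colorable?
Yes, G is 4-colorable

A valid 4-coloring: color 1: [10, 13, 17]; color 2: [9, 11, 14, 15]; color 3: [12, 16].
(χ(G) = 3 ≤ 4.)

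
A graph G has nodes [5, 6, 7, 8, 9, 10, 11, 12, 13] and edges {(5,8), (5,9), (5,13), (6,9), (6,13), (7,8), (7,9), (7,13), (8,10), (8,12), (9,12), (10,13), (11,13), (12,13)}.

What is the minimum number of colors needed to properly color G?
χ(G) = 2

Clique number ω(G) = 2 (lower bound: χ ≥ ω).
The graph is bipartite (no odd cycle), so 2 colors suffice: χ(G) = 2.
A valid 2-coloring: color 1: [8, 9, 13]; color 2: [5, 6, 7, 10, 11, 12].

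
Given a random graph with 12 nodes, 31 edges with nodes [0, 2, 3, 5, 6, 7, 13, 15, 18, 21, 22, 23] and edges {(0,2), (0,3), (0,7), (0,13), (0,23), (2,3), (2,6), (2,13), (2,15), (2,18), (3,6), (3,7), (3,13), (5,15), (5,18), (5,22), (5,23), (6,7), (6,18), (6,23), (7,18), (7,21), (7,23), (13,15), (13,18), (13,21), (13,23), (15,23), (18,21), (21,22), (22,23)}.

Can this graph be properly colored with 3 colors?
No, G is not 3-colorable

The clique on vertices [0, 2, 3, 13] has size 4 > 3, so it alone needs 4 colors.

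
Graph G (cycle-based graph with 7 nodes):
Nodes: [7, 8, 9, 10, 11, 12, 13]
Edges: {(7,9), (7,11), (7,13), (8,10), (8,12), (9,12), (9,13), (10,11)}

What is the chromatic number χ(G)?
χ(G) = 3

Clique number ω(G) = 3 (lower bound: χ ≥ ω).
The clique on [7, 9, 13] has size 3, forcing χ ≥ 3, and the coloring below uses 3 colors, so χ(G) = 3.
A valid 3-coloring: color 1: [7, 10, 12]; color 2: [8, 9, 11]; color 3: [13].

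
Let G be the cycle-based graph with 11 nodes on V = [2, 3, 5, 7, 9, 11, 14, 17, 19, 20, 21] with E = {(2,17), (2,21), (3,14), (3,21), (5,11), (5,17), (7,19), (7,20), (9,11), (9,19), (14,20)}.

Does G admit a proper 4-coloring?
A valid 4-coloring: color 1: [2, 3, 5, 19, 20]; color 2: [7, 9, 14, 17, 21]; color 3: [11].
(χ(G) = 3 ≤ 4.)

Yes, G is 4-colorable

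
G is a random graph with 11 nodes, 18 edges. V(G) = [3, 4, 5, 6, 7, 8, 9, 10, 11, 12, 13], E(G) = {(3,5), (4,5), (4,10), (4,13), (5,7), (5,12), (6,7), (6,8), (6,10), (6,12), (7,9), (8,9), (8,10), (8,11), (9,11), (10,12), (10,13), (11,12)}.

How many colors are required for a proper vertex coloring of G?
Clique number ω(G) = 3 (lower bound: χ ≥ ω).
The clique on [8, 9, 11] has size 3, forcing χ ≥ 3, and the coloring below uses 3 colors, so χ(G) = 3.
A valid 3-coloring: color 1: [5, 9, 10]; color 2: [3, 4, 7, 8, 12]; color 3: [6, 11, 13].

χ(G) = 3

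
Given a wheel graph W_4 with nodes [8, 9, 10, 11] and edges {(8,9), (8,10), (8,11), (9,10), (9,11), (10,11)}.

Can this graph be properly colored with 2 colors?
No, G is not 2-colorable

The clique on vertices [8, 9, 10, 11] has size 4 > 2, so it alone needs 4 colors.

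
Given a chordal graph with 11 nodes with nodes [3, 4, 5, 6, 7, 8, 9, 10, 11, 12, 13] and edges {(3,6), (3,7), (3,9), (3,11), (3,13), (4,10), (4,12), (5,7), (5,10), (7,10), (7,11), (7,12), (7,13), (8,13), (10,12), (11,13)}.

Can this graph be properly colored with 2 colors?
No, G is not 2-colorable

The clique on vertices [3, 7, 11, 13] has size 4 > 2, so it alone needs 4 colors.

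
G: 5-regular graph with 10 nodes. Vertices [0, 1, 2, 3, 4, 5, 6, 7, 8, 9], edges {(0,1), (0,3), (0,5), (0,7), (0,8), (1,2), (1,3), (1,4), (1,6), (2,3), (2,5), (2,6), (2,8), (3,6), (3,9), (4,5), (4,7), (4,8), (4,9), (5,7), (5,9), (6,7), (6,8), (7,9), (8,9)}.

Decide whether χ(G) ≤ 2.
No, G is not 2-colorable

The clique on vertices [1, 2, 3, 6] has size 4 > 2, so it alone needs 4 colors.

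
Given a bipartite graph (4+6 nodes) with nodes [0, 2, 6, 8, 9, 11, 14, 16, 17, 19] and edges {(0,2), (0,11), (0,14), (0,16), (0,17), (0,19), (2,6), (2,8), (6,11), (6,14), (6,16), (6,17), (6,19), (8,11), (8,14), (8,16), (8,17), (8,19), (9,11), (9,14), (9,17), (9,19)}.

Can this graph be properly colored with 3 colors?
Yes, G is 3-colorable

A valid 3-coloring: color 1: [0, 6, 8, 9]; color 2: [2, 11, 14, 16, 17, 19].
(χ(G) = 2 ≤ 3.)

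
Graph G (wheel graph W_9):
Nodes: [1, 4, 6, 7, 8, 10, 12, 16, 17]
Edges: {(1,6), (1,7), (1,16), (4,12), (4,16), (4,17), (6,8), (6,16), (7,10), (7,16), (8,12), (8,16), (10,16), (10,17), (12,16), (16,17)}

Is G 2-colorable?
No, G is not 2-colorable

The clique on vertices [1, 6, 16] has size 3 > 2, so it alone needs 3 colors.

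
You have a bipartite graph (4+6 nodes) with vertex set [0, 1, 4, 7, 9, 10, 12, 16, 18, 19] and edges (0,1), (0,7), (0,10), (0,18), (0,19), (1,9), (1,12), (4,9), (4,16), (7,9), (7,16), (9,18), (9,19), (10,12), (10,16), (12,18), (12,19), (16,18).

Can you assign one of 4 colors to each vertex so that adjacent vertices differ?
A valid 4-coloring: color 1: [0, 9, 12, 16]; color 2: [1, 4, 7, 10, 18, 19].
(χ(G) = 2 ≤ 4.)

Yes, G is 4-colorable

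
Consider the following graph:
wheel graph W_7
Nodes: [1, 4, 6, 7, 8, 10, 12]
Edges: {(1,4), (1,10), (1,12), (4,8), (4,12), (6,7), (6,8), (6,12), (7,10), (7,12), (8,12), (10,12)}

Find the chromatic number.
χ(G) = 3

Clique number ω(G) = 3 (lower bound: χ ≥ ω).
The clique on [4, 8, 12] has size 3, forcing χ ≥ 3, and the coloring below uses 3 colors, so χ(G) = 3.
A valid 3-coloring: color 1: [12]; color 2: [4, 6, 10]; color 3: [1, 7, 8].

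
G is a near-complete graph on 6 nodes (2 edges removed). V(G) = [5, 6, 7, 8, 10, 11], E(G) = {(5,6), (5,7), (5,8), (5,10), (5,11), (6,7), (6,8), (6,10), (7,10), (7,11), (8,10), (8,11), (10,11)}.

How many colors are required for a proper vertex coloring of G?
χ(G) = 4

Clique number ω(G) = 4 (lower bound: χ ≥ ω).
The clique on [5, 8, 10, 11] has size 4, forcing χ ≥ 4, and the coloring below uses 4 colors, so χ(G) = 4.
A valid 4-coloring: color 1: [5]; color 2: [10]; color 3: [7, 8]; color 4: [6, 11].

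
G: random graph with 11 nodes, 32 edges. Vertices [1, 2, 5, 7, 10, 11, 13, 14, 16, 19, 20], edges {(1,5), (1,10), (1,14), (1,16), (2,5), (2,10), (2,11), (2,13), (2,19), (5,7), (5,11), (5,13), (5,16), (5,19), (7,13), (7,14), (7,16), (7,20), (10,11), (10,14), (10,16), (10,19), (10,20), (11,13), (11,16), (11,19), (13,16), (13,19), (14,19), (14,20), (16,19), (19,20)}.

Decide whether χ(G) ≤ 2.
The clique on vertices [5, 11, 13, 16, 19] has size 5 > 2, so it alone needs 5 colors.

No, G is not 2-colorable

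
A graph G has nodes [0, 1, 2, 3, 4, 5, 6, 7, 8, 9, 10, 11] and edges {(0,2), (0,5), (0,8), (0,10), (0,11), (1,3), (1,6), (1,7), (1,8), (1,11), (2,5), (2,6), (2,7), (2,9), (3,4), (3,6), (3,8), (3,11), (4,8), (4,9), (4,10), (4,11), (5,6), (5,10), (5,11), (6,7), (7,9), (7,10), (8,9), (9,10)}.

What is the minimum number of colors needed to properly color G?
χ(G) = 4

Clique number ω(G) = 3 (lower bound: χ ≥ ω).
Suppose a proper 3-coloring c exists. The clique [0, 2, 5] takes 3 distinct colors; by symmetry let c(0) = 1, c(2) = 2, c(5) = 3.
- Vertex 6: neighbors [2, 5] already have colors [2, 3] ⇒ c(6) = 1.
- Vertex 7: neighbors [6, 2] already have colors [1, 2] ⇒ c(7) = 3.
- Vertex 1: neighbors [6, 7] already have colors [1, 3] ⇒ c(1) = 2.
- Vertex 11: neighbors [0, 1, 5] already have colors [1, 2, 3] — all 3 colors blocked. Contradiction.
The forced assignments end in a contradiction, so G has no proper 3-coloring (χ ≥ 4).
The coloring below uses 4 colors, so χ(G) = 4.
A valid 4-coloring: color 1: [6, 8, 10, 11]; color 2: [1, 2, 4]; color 3: [0, 3, 7]; color 4: [5, 9].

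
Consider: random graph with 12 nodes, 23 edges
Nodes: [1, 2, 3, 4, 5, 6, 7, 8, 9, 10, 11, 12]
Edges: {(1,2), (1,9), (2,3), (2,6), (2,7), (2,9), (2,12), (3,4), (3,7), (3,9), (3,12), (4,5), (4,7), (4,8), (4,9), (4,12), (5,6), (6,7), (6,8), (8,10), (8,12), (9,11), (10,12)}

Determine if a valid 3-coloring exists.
No, G is not 3-colorable

Suppose a proper 3-coloring c exists. The clique [1, 2, 9] takes 3 distinct colors; by symmetry let c(1) = 1, c(2) = 2, c(9) = 3.
- Vertex 3: neighbors [2, 9] already have colors [2, 3] ⇒ c(3) = 1.
- Vertex 4: neighbors [3, 9] already have colors [1, 3] ⇒ c(4) = 2.
- Vertex 12: neighbors [3, 2] already have colors [1, 2] ⇒ c(12) = 3.
- Vertex 8: neighbors [4, 12] already have colors [2, 3] ⇒ c(8) = 1.
- Vertex 6: neighbors [8, 2] already have colors [1, 2] ⇒ c(6) = 3.
- Vertex 7: neighbors [3, 2, 6] already have colors [1, 2, 3] — all 3 colors blocked. Contradiction.
The forced assignments end in a contradiction, so G has no proper 3-coloring (χ ≥ 4).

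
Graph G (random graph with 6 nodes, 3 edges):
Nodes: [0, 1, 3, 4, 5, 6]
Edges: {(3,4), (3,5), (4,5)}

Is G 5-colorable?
Yes, G is 5-colorable

A valid 5-coloring: color 1: [0, 1, 5, 6]; color 2: [3]; color 3: [4].
(χ(G) = 3 ≤ 5.)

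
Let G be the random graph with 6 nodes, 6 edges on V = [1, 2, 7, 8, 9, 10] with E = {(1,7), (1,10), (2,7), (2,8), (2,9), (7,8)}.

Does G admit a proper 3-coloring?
Yes, G is 3-colorable

A valid 3-coloring: color 1: [1, 2]; color 2: [7, 9, 10]; color 3: [8].
(χ(G) = 3 ≤ 3.)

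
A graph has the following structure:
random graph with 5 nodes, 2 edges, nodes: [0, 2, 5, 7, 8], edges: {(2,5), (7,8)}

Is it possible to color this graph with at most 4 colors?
Yes, G is 4-colorable

A valid 4-coloring: color 1: [0, 5, 8]; color 2: [2, 7].
(χ(G) = 2 ≤ 4.)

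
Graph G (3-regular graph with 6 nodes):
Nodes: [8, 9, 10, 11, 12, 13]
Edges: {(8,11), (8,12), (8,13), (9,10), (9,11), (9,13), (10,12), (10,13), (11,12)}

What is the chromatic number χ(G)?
Clique number ω(G) = 3 (lower bound: χ ≥ ω).
The clique on [8, 11, 12] has size 3, forcing χ ≥ 3, and the coloring below uses 3 colors, so χ(G) = 3.
A valid 3-coloring: color 1: [8, 9]; color 2: [12, 13]; color 3: [10, 11].

χ(G) = 3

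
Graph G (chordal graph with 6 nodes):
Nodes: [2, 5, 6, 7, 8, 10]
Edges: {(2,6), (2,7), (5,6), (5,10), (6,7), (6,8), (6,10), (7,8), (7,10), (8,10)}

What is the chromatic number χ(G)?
Clique number ω(G) = 4 (lower bound: χ ≥ ω).
The clique on [6, 7, 8, 10] has size 4, forcing χ ≥ 4, and the coloring below uses 4 colors, so χ(G) = 4.
A valid 4-coloring: color 1: [6]; color 2: [2, 10]; color 3: [5, 7]; color 4: [8].

χ(G) = 4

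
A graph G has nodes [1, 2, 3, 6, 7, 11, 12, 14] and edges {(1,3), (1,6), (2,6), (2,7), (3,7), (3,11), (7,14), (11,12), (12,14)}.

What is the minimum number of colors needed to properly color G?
Clique number ω(G) = 2 (lower bound: χ ≥ ω).
Odd cycle [2, 6, 1, 3, 7] needs 3 colors (χ ≥ 3).
The coloring below uses 3 colors, so χ(G) = 3.
A valid 3-coloring: color 1: [6, 7, 11]; color 2: [2, 3, 12]; color 3: [1, 14].

χ(G) = 3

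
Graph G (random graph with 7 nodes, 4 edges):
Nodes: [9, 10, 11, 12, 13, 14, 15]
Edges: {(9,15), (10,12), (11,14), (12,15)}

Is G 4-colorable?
A valid 4-coloring: color 1: [10, 13, 14, 15]; color 2: [9, 11, 12].
(χ(G) = 2 ≤ 4.)

Yes, G is 4-colorable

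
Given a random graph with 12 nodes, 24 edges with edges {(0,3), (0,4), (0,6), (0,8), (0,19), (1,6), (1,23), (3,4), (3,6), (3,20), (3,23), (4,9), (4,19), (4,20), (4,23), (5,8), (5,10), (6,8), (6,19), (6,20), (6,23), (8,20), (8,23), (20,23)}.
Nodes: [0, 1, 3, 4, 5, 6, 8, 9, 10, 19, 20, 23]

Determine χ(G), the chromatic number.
χ(G) = 4

Clique number ω(G) = 4 (lower bound: χ ≥ ω).
The clique on [3, 4, 20, 23] has size 4, forcing χ ≥ 4, and the coloring below uses 4 colors, so χ(G) = 4.
A valid 4-coloring: color 1: [4, 5, 6]; color 2: [0, 9, 10, 23]; color 3: [1, 3, 8, 19]; color 4: [20].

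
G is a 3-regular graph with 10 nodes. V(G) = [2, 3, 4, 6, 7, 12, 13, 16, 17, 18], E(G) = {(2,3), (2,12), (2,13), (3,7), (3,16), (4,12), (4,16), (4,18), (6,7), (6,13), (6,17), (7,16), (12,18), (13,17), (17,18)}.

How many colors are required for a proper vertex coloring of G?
χ(G) = 3

Clique number ω(G) = 3 (lower bound: χ ≥ ω).
The clique on [4, 12, 18] has size 3, forcing χ ≥ 3, and the coloring below uses 3 colors, so χ(G) = 3.
A valid 3-coloring: color 1: [3, 4, 13]; color 2: [2, 6, 16, 18]; color 3: [7, 12, 17].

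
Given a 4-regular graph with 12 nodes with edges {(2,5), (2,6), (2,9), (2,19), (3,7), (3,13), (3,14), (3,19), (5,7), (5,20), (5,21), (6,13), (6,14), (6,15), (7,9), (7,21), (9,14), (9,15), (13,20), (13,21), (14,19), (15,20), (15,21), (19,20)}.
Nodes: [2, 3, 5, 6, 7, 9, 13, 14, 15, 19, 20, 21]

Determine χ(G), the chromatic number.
Clique number ω(G) = 3 (lower bound: χ ≥ ω).
The clique on [3, 14, 19] has size 3, forcing χ ≥ 3, and the coloring below uses 3 colors, so χ(G) = 3.
A valid 3-coloring: color 1: [3, 5, 6, 9]; color 2: [7, 13, 15, 19]; color 3: [2, 14, 20, 21].

χ(G) = 3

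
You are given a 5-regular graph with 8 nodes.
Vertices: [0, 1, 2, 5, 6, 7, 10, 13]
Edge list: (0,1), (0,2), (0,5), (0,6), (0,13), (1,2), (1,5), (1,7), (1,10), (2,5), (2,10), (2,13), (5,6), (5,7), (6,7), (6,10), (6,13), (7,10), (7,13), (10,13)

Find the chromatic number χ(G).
χ(G) = 4

Clique number ω(G) = 4 (lower bound: χ ≥ ω).
The clique on [0, 1, 2, 5] has size 4, forcing χ ≥ 4, and the coloring below uses 4 colors, so χ(G) = 4.
A valid 4-coloring: color 1: [2, 6]; color 2: [0, 7]; color 3: [1, 13]; color 4: [5, 10].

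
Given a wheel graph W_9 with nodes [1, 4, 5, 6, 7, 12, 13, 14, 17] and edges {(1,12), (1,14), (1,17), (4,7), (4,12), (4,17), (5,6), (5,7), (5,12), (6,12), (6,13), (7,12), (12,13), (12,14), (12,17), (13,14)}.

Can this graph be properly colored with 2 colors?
No, G is not 2-colorable

The clique on vertices [1, 12, 17] has size 3 > 2, so it alone needs 3 colors.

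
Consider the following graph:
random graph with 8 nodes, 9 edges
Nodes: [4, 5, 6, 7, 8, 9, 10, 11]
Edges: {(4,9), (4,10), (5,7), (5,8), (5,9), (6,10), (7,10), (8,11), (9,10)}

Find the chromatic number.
Clique number ω(G) = 3 (lower bound: χ ≥ ω).
The clique on [4, 9, 10] has size 3, forcing χ ≥ 3, and the coloring below uses 3 colors, so χ(G) = 3.
A valid 3-coloring: color 1: [5, 10, 11]; color 2: [6, 7, 8, 9]; color 3: [4].

χ(G) = 3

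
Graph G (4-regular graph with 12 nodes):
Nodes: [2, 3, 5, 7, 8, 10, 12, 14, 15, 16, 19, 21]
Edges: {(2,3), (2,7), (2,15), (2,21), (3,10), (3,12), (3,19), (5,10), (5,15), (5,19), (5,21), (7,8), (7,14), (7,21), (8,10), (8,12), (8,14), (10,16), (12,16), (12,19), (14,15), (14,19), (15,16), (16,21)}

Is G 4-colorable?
A valid 4-coloring: color 1: [10, 12, 14, 21]; color 2: [7, 15, 19]; color 3: [2, 5, 8, 16]; color 4: [3].
(χ(G) = 3 ≤ 4.)

Yes, G is 4-colorable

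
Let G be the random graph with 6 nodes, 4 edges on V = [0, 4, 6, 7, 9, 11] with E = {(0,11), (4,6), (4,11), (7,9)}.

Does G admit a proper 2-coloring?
A valid 2-coloring: color 1: [0, 4, 9]; color 2: [6, 7, 11].
(χ(G) = 2 ≤ 2.)

Yes, G is 2-colorable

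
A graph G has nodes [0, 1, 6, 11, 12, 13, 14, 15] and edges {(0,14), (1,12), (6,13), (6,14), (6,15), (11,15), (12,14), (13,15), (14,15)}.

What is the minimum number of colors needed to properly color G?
χ(G) = 3

Clique number ω(G) = 3 (lower bound: χ ≥ ω).
The clique on [6, 13, 15] has size 3, forcing χ ≥ 3, and the coloring below uses 3 colors, so χ(G) = 3.
A valid 3-coloring: color 1: [0, 12, 15]; color 2: [1, 11, 13, 14]; color 3: [6].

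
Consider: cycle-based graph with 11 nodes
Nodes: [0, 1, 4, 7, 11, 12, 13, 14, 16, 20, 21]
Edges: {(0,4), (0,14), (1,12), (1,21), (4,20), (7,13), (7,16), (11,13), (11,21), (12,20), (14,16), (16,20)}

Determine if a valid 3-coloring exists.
Yes, G is 3-colorable

A valid 3-coloring: color 1: [4, 12, 13, 16, 21]; color 2: [0, 1, 7, 11, 20]; color 3: [14].
(χ(G) = 3 ≤ 3.)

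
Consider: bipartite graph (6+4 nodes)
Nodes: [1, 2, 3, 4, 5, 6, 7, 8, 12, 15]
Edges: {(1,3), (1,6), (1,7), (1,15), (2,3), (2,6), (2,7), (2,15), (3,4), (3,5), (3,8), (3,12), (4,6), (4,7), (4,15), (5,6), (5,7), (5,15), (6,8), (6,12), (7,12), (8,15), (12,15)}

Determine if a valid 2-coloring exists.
A valid 2-coloring: color 1: [3, 6, 7, 15]; color 2: [1, 2, 4, 5, 8, 12].
(χ(G) = 2 ≤ 2.)

Yes, G is 2-colorable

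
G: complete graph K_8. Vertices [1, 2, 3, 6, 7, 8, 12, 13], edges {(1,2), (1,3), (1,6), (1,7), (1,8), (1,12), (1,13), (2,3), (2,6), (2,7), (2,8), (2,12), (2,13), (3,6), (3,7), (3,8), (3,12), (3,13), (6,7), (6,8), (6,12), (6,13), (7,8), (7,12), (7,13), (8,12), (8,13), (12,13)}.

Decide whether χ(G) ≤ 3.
The clique on vertices [1, 2, 3, 6, 7, 8, 12, 13] has size 8 > 3, so it alone needs 8 colors.

No, G is not 3-colorable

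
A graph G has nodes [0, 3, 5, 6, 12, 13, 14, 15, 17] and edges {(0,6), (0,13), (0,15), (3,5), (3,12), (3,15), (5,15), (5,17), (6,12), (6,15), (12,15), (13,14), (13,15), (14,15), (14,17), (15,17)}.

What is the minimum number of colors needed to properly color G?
χ(G) = 3

Clique number ω(G) = 3 (lower bound: χ ≥ ω).
The clique on [0, 13, 15] has size 3, forcing χ ≥ 3, and the coloring below uses 3 colors, so χ(G) = 3.
A valid 3-coloring: color 1: [15]; color 2: [0, 5, 12, 14]; color 3: [3, 6, 13, 17].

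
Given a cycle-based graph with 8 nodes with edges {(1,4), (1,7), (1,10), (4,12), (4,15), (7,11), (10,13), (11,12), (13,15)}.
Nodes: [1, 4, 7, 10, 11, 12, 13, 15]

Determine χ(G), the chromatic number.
Clique number ω(G) = 2 (lower bound: χ ≥ ω).
Odd cycle [4, 12, 11, 7, 1] needs 3 colors (χ ≥ 3).
The coloring below uses 3 colors, so χ(G) = 3.
A valid 3-coloring: color 1: [1, 12, 13]; color 2: [4, 7, 10]; color 3: [11, 15].

χ(G) = 3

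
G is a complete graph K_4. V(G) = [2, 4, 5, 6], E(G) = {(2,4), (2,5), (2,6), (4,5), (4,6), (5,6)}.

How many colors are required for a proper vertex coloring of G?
Clique number ω(G) = 4 (lower bound: χ ≥ ω).
The clique on [2, 4, 5, 6] has size 4, forcing χ ≥ 4, and the coloring below uses 4 colors, so χ(G) = 4.
A valid 4-coloring: color 1: [5]; color 2: [2]; color 3: [4]; color 4: [6].

χ(G) = 4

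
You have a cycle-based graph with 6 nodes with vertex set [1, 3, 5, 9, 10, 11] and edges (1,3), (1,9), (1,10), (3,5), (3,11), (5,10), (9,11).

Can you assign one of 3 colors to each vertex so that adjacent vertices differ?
Yes, G is 3-colorable

A valid 3-coloring: color 1: [3, 9, 10]; color 2: [1, 5, 11].
(χ(G) = 2 ≤ 3.)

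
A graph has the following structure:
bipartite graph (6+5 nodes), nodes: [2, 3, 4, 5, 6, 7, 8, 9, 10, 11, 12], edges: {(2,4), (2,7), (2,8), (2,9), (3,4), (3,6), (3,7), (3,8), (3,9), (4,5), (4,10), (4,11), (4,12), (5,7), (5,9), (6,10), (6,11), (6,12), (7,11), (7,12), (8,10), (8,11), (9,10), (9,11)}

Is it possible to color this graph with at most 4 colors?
A valid 4-coloring: color 1: [4, 6, 7, 8, 9]; color 2: [2, 3, 5, 10, 11, 12].
(χ(G) = 2 ≤ 4.)

Yes, G is 4-colorable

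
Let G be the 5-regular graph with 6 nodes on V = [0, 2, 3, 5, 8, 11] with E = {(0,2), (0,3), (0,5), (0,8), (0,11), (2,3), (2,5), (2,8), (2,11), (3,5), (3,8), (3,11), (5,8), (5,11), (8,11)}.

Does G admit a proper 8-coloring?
Yes, G is 8-colorable

A valid 8-coloring: color 1: [0]; color 2: [5]; color 3: [3]; color 4: [2]; color 5: [8]; color 6: [11].
(χ(G) = 6 ≤ 8.)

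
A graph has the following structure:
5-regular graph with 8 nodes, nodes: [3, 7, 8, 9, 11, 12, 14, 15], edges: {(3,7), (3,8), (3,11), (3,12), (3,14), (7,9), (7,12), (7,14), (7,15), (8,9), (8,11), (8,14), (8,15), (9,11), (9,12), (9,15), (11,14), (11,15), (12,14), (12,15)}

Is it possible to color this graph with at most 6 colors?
A valid 6-coloring: color 1: [7, 11]; color 2: [8, 12]; color 3: [3, 15]; color 4: [9, 14].
(χ(G) = 4 ≤ 6.)

Yes, G is 6-colorable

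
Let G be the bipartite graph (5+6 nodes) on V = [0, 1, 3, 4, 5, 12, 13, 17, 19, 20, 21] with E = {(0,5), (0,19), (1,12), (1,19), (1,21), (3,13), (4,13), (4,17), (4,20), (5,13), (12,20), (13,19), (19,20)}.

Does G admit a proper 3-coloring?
A valid 3-coloring: color 1: [0, 1, 13, 17, 20]; color 2: [3, 4, 5, 12, 19, 21].
(χ(G) = 2 ≤ 3.)

Yes, G is 3-colorable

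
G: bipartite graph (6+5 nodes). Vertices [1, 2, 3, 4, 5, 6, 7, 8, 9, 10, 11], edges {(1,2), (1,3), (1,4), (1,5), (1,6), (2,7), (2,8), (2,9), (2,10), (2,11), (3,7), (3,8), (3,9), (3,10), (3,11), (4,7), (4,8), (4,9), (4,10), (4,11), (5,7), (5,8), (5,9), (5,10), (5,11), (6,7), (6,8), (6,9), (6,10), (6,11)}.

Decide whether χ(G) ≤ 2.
Yes, G is 2-colorable

A valid 2-coloring: color 1: [2, 3, 4, 5, 6]; color 2: [1, 7, 8, 9, 10, 11].
(χ(G) = 2 ≤ 2.)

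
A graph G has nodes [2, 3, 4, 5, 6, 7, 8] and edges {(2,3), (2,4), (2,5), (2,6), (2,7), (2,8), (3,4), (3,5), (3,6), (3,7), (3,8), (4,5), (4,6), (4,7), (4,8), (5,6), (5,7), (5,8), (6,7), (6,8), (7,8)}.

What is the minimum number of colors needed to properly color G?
χ(G) = 7

Clique number ω(G) = 7 (lower bound: χ ≥ ω).
The clique on [2, 3, 4, 5, 6, 7, 8] has size 7, forcing χ ≥ 7, and the coloring below uses 7 colors, so χ(G) = 7.
A valid 7-coloring: color 1: [3]; color 2: [2]; color 3: [7]; color 4: [5]; color 5: [6]; color 6: [4]; color 7: [8].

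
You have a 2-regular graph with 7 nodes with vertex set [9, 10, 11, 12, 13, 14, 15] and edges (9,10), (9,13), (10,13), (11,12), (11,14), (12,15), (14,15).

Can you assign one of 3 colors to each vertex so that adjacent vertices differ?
Yes, G is 3-colorable

A valid 3-coloring: color 1: [9, 12, 14]; color 2: [11, 13, 15]; color 3: [10].
(χ(G) = 3 ≤ 3.)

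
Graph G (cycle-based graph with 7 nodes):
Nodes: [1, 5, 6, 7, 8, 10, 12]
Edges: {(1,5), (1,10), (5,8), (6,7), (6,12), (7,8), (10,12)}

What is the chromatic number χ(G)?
Clique number ω(G) = 2 (lower bound: χ ≥ ω).
Odd cycle [10, 12, 6, 7, 8, 5, 1] needs 3 colors (χ ≥ 3).
The coloring below uses 3 colors, so χ(G) = 3.
A valid 3-coloring: color 1: [5, 6, 10]; color 2: [1, 7, 12]; color 3: [8].

χ(G) = 3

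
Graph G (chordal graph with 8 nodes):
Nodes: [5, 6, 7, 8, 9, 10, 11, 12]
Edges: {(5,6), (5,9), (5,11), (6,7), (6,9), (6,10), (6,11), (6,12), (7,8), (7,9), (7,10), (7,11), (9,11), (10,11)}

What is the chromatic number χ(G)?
χ(G) = 4

Clique number ω(G) = 4 (lower bound: χ ≥ ω).
The clique on [5, 6, 9, 11] has size 4, forcing χ ≥ 4, and the coloring below uses 4 colors, so χ(G) = 4.
A valid 4-coloring: color 1: [6, 8]; color 2: [5, 7, 12]; color 3: [11]; color 4: [9, 10].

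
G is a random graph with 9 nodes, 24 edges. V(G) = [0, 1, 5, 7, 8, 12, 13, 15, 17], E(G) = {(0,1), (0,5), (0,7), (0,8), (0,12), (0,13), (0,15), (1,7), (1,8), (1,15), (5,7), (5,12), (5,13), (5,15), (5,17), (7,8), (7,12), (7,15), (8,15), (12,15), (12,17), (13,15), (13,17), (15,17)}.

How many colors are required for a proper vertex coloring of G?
Clique number ω(G) = 5 (lower bound: χ ≥ ω).
The clique on [0, 1, 7, 8, 15] has size 5, forcing χ ≥ 5, and the coloring below uses 5 colors, so χ(G) = 5.
A valid 5-coloring: color 1: [15]; color 2: [0, 17]; color 3: [7, 13]; color 4: [1, 5]; color 5: [8, 12].

χ(G) = 5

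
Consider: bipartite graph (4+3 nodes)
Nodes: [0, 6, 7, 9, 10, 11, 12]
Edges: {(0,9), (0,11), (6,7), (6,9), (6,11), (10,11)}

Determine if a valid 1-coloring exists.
No, G is not 1-colorable

Edge (0,9) forces its endpoints to differ, so 1 color is not enough.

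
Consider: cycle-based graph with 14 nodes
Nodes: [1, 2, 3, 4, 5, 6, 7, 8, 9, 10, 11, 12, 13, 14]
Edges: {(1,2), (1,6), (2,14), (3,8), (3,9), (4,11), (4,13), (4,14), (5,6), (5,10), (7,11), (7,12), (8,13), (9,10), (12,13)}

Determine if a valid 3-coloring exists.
Yes, G is 3-colorable

A valid 3-coloring: color 1: [2, 3, 6, 7, 10, 13]; color 2: [1, 4, 5, 8, 9, 12]; color 3: [11, 14].
(χ(G) = 3 ≤ 3.)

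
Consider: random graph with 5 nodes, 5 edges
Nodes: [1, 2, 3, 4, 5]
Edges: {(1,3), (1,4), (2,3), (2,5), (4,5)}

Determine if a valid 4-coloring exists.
A valid 4-coloring: color 1: [3, 5]; color 2: [1, 2]; color 3: [4].
(χ(G) = 3 ≤ 4.)

Yes, G is 4-colorable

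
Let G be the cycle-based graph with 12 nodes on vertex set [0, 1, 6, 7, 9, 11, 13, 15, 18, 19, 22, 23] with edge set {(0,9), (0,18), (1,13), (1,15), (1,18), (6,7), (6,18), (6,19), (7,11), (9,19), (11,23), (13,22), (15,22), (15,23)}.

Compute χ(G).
χ(G) = 3

Clique number ω(G) = 2 (lower bound: χ ≥ ω).
Odd cycle [9, 19, 6, 18, 0] needs 3 colors (χ ≥ 3).
The coloring below uses 3 colors, so χ(G) = 3.
A valid 3-coloring: color 1: [11, 13, 15, 18, 19]; color 2: [1, 6, 9, 22, 23]; color 3: [0, 7].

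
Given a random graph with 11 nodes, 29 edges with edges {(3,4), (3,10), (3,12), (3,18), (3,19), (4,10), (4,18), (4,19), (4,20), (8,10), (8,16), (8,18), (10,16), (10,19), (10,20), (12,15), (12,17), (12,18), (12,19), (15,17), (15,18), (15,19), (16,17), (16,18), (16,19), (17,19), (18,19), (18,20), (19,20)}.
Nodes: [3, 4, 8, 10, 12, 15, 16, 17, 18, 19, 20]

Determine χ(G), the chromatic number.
χ(G) = 4

Clique number ω(G) = 4 (lower bound: χ ≥ ω).
The clique on [12, 15, 17, 19] has size 4, forcing χ ≥ 4, and the coloring below uses 4 colors, so χ(G) = 4.
A valid 4-coloring: color 1: [8, 19]; color 2: [10, 17, 18]; color 3: [4, 12, 16]; color 4: [3, 15, 20].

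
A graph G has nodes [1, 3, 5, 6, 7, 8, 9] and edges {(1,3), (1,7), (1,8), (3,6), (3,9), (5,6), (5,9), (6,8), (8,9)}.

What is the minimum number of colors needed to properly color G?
Clique number ω(G) = 2 (lower bound: χ ≥ ω).
The graph is bipartite (no odd cycle), so 2 colors suffice: χ(G) = 2.
A valid 2-coloring: color 1: [1, 6, 9]; color 2: [3, 5, 7, 8].

χ(G) = 2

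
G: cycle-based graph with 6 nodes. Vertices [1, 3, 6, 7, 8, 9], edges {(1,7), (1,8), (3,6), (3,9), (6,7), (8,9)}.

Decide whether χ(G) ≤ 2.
Yes, G is 2-colorable

A valid 2-coloring: color 1: [1, 6, 9]; color 2: [3, 7, 8].
(χ(G) = 2 ≤ 2.)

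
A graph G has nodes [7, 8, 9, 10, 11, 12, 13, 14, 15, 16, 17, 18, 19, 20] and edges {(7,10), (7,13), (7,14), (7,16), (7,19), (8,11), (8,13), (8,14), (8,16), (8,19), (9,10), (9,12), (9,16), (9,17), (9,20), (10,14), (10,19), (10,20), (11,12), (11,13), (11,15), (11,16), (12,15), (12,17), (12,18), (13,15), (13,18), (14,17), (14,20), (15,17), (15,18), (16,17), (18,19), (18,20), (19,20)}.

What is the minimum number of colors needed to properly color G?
Clique number ω(G) = 3 (lower bound: χ ≥ ω).
Suppose a proper 3-coloring c exists. The clique [7, 10, 14] takes 3 distinct colors; by symmetry let c(7) = 1, c(10) = 2, c(14) = 3.
- Vertex 19: neighbors [7, 10] already have colors [1, 2] ⇒ c(19) = 3.
- Vertex 20: neighbors [10, 14] already have colors [2, 3] ⇒ c(20) = 1.
- Vertex 9: neighbors [20, 10] already have colors [1, 2] ⇒ c(9) = 3.
- Vertex 16: neighbors [7, 9] already have colors [1, 3] ⇒ c(16) = 2.
- Vertex 18: neighbors [20, 19] already have colors [1, 3] ⇒ c(18) = 2.
- Vertex 12: neighbors [18, 9] already have colors [2, 3] ⇒ c(12) = 1.
- Vertex 17: neighbors [12, 16, 9] already have colors [1, 2, 3] — all 3 colors blocked. Contradiction.
The forced assignments end in a contradiction, so G has no proper 3-coloring (χ ≥ 4).
The coloring below uses 4 colors, so χ(G) = 4.
A valid 4-coloring: color 1: [7, 8, 9, 15]; color 2: [10, 11, 17, 18]; color 3: [12, 13, 16, 20]; color 4: [14, 19].

χ(G) = 4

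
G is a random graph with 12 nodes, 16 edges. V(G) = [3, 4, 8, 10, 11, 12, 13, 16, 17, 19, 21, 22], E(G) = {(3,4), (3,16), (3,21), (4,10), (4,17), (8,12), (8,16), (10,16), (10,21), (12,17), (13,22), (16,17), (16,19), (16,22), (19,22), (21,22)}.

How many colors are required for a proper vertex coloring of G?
χ(G) = 3

Clique number ω(G) = 3 (lower bound: χ ≥ ω).
The clique on [16, 19, 22] has size 3, forcing χ ≥ 3, and the coloring below uses 3 colors, so χ(G) = 3.
A valid 3-coloring: color 1: [4, 11, 12, 13, 16, 21]; color 2: [3, 8, 10, 17, 22]; color 3: [19].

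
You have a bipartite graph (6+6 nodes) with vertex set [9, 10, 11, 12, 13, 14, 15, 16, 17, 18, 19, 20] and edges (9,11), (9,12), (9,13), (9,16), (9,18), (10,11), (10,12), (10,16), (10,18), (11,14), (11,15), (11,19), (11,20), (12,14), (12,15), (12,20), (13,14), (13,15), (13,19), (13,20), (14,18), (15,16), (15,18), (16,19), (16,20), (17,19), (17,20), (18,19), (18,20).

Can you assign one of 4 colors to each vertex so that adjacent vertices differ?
A valid 4-coloring: color 1: [11, 12, 13, 16, 17, 18]; color 2: [9, 10, 14, 15, 19, 20].
(χ(G) = 2 ≤ 4.)

Yes, G is 4-colorable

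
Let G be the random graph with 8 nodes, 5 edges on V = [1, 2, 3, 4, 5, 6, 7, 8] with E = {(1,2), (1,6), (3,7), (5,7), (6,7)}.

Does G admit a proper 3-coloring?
Yes, G is 3-colorable

A valid 3-coloring: color 1: [1, 4, 7, 8]; color 2: [2, 3, 5, 6].
(χ(G) = 2 ≤ 3.)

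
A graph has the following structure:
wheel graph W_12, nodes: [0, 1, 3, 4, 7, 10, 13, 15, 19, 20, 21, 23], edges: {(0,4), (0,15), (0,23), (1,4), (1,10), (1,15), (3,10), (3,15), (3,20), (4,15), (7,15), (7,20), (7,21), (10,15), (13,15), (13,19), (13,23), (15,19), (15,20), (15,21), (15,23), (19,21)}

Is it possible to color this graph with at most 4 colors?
Yes, G is 4-colorable

A valid 4-coloring: color 1: [15]; color 2: [3, 4, 7, 19, 23]; color 3: [0, 1, 13, 20, 21]; color 4: [10].
(χ(G) = 4 ≤ 4.)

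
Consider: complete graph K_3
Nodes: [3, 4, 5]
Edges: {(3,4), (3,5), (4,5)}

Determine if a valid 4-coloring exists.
Yes, G is 4-colorable

A valid 4-coloring: color 1: [3]; color 2: [4]; color 3: [5].
(χ(G) = 3 ≤ 4.)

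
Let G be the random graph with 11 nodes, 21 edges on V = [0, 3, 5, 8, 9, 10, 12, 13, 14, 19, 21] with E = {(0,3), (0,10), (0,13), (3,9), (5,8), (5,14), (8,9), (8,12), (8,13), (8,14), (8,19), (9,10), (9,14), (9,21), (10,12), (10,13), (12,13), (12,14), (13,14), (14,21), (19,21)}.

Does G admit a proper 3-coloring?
No, G is not 3-colorable

The clique on vertices [8, 12, 13, 14] has size 4 > 3, so it alone needs 4 colors.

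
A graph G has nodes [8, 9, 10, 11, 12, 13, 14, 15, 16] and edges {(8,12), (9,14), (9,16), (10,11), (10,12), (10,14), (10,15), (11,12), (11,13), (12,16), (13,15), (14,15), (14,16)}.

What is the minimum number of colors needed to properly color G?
χ(G) = 3

Clique number ω(G) = 3 (lower bound: χ ≥ ω).
The clique on [9, 14, 16] has size 3, forcing χ ≥ 3, and the coloring below uses 3 colors, so χ(G) = 3.
A valid 3-coloring: color 1: [8, 9, 10, 13]; color 2: [12, 14]; color 3: [11, 15, 16].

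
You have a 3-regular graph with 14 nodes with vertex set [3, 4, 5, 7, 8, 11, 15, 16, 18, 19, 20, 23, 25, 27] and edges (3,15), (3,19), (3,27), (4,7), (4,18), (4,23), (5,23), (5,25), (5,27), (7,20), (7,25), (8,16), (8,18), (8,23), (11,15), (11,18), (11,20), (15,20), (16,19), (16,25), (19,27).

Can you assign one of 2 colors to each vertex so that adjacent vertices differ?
No, G is not 2-colorable

The clique on vertices [3, 19, 27] has size 3 > 2, so it alone needs 3 colors.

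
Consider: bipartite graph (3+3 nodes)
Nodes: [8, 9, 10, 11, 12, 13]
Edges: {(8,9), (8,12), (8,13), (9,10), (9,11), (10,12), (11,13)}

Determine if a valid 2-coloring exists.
A valid 2-coloring: color 1: [8, 10, 11]; color 2: [9, 12, 13].
(χ(G) = 2 ≤ 2.)

Yes, G is 2-colorable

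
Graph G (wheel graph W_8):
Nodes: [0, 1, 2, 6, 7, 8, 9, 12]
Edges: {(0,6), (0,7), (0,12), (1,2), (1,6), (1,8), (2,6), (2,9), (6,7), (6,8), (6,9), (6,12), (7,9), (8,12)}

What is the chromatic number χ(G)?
Clique number ω(G) = 3 (lower bound: χ ≥ ω).
Odd cycle [1, 8, 12, 0, 7, 9, 2] needs 3 colors (χ ≥ 3).
Vertex 6 is adjacent to every vertex of [0, 1, 2, 7, 8, 9, 12], which already need 3 colors among themselves, so 6 needs a new color (χ ≥ 4).
The coloring below uses 4 colors, so χ(G) = 4.
A valid 4-coloring: color 1: [6]; color 2: [1, 9, 12]; color 3: [0, 2, 8]; color 4: [7].

χ(G) = 4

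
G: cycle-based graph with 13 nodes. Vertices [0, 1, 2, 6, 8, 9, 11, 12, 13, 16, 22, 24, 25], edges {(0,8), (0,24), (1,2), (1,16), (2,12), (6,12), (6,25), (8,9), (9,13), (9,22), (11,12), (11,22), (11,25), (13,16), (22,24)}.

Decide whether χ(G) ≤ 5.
A valid 5-coloring: color 1: [2, 6, 9, 11, 16, 24]; color 2: [0, 1, 12, 13, 22, 25]; color 3: [8].
(χ(G) = 3 ≤ 5.)

Yes, G is 5-colorable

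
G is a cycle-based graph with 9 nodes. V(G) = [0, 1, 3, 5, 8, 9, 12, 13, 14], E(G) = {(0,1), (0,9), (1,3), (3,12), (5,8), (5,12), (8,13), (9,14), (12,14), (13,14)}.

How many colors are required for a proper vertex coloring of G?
Clique number ω(G) = 2 (lower bound: χ ≥ ω).
Odd cycle [13, 14, 12, 5, 8] needs 3 colors (χ ≥ 3).
The coloring below uses 3 colors, so χ(G) = 3.
A valid 3-coloring: color 1: [0, 3, 5, 14]; color 2: [1, 8, 9, 12]; color 3: [13].

χ(G) = 3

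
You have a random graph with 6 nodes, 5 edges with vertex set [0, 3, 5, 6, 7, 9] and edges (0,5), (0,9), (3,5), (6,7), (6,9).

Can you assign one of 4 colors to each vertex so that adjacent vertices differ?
A valid 4-coloring: color 1: [5, 7, 9]; color 2: [0, 3, 6].
(χ(G) = 2 ≤ 4.)

Yes, G is 4-colorable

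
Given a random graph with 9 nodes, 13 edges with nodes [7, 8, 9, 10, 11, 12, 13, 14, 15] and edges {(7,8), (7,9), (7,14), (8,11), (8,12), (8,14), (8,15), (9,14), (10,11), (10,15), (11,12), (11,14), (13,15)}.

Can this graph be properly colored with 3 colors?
A valid 3-coloring: color 1: [8, 9, 10, 13]; color 2: [12, 14, 15]; color 3: [7, 11].
(χ(G) = 3 ≤ 3.)

Yes, G is 3-colorable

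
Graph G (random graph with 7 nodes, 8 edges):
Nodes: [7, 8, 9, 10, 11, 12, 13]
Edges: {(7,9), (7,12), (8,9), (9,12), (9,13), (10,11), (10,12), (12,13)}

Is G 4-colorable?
A valid 4-coloring: color 1: [9, 10]; color 2: [8, 11, 12]; color 3: [7, 13].
(χ(G) = 3 ≤ 4.)

Yes, G is 4-colorable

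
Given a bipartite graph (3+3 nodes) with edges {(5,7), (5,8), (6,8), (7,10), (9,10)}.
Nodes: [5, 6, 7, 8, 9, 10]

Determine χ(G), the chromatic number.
χ(G) = 2

Clique number ω(G) = 2 (lower bound: χ ≥ ω).
The graph is bipartite (no odd cycle), so 2 colors suffice: χ(G) = 2.
A valid 2-coloring: color 1: [5, 6, 10]; color 2: [7, 8, 9].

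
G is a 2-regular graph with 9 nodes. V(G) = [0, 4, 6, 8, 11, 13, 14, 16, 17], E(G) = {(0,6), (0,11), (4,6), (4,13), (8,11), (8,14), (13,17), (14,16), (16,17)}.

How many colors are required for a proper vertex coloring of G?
Clique number ω(G) = 2 (lower bound: χ ≥ ω).
Odd cycle [6, 0, 11, 8, 14, 16, 17, 13, 4] needs 3 colors (χ ≥ 3).
The coloring below uses 3 colors, so χ(G) = 3.
A valid 3-coloring: color 1: [6, 11, 13, 14]; color 2: [0, 4, 8, 16]; color 3: [17].

χ(G) = 3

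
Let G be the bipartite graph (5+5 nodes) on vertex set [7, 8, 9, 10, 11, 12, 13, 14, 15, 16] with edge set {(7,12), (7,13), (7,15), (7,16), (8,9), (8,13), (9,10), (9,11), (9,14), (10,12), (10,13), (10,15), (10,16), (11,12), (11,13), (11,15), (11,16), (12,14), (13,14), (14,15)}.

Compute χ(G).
Clique number ω(G) = 2 (lower bound: χ ≥ ω).
The graph is bipartite (no odd cycle), so 2 colors suffice: χ(G) = 2.
A valid 2-coloring: color 1: [7, 8, 10, 11, 14]; color 2: [9, 12, 13, 15, 16].

χ(G) = 2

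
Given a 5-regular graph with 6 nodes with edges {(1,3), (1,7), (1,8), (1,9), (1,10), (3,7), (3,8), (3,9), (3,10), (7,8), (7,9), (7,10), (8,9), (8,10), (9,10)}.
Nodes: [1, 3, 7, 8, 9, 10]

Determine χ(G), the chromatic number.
χ(G) = 6

Clique number ω(G) = 6 (lower bound: χ ≥ ω).
The clique on [1, 3, 7, 8, 9, 10] has size 6, forcing χ ≥ 6, and the coloring below uses 6 colors, so χ(G) = 6.
A valid 6-coloring: color 1: [10]; color 2: [7]; color 3: [8]; color 4: [1]; color 5: [9]; color 6: [3].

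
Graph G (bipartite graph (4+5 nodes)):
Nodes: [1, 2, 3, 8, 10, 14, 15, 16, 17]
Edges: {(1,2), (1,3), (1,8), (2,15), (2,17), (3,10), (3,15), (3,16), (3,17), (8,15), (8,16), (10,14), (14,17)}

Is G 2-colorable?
A valid 2-coloring: color 1: [2, 3, 8, 14]; color 2: [1, 10, 15, 16, 17].
(χ(G) = 2 ≤ 2.)

Yes, G is 2-colorable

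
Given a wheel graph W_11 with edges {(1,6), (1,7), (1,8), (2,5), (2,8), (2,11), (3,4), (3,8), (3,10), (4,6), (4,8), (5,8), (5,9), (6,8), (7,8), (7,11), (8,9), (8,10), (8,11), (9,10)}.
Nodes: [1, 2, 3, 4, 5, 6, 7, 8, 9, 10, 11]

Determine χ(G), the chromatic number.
χ(G) = 3

Clique number ω(G) = 3 (lower bound: χ ≥ ω).
The clique on [1, 6, 8] has size 3, forcing χ ≥ 3, and the coloring below uses 3 colors, so χ(G) = 3.
A valid 3-coloring: color 1: [8]; color 2: [1, 4, 5, 10, 11]; color 3: [2, 3, 6, 7, 9].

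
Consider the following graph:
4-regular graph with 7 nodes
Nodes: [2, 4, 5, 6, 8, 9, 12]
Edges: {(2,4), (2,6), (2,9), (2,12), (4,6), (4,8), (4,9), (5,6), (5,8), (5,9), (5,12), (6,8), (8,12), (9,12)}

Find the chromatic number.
χ(G) = 4

Clique number ω(G) = 3 (lower bound: χ ≥ ω).
Suppose a proper 3-coloring c exists. The clique [2, 4, 6] takes 3 distinct colors; by symmetry let c(2) = 1, c(4) = 2, c(6) = 3.
- Vertex 8: neighbors [4, 6] already have colors [2, 3] ⇒ c(8) = 1.
- Vertex 5: neighbors [8, 6] already have colors [1, 3] ⇒ c(5) = 2.
- Vertex 9: neighbors [2, 4] already have colors [1, 2] ⇒ c(9) = 3.
- Vertex 12: neighbors [2, 5, 9] already have colors [1, 2, 3] — all 3 colors blocked. Contradiction.
The forced assignments end in a contradiction, so G has no proper 3-coloring (χ ≥ 4).
The coloring below uses 4 colors, so χ(G) = 4.
A valid 4-coloring: color 1: [4, 12]; color 2: [2, 5]; color 3: [8, 9]; color 4: [6].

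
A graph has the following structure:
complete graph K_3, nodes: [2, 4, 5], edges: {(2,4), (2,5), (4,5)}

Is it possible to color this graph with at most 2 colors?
The clique on vertices [2, 4, 5] has size 3 > 2, so it alone needs 3 colors.

No, G is not 2-colorable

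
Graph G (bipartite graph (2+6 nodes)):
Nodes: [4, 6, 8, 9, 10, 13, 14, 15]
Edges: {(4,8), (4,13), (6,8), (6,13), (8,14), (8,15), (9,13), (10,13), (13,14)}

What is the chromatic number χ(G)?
χ(G) = 2

Clique number ω(G) = 2 (lower bound: χ ≥ ω).
The graph is bipartite (no odd cycle), so 2 colors suffice: χ(G) = 2.
A valid 2-coloring: color 1: [8, 13]; color 2: [4, 6, 9, 10, 14, 15].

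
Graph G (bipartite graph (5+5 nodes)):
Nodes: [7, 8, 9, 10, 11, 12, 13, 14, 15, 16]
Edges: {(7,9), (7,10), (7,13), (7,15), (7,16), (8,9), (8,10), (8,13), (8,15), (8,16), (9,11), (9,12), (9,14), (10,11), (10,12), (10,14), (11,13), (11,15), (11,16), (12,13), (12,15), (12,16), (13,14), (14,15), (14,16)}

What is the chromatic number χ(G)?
Clique number ω(G) = 2 (lower bound: χ ≥ ω).
The graph is bipartite (no odd cycle), so 2 colors suffice: χ(G) = 2.
A valid 2-coloring: color 1: [9, 10, 13, 15, 16]; color 2: [7, 8, 11, 12, 14].

χ(G) = 2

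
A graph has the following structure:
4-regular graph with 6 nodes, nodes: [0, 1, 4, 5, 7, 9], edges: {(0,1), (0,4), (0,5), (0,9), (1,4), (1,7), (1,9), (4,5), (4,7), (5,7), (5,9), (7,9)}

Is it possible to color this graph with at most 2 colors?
The clique on vertices [0, 1, 9] has size 3 > 2, so it alone needs 3 colors.

No, G is not 2-colorable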